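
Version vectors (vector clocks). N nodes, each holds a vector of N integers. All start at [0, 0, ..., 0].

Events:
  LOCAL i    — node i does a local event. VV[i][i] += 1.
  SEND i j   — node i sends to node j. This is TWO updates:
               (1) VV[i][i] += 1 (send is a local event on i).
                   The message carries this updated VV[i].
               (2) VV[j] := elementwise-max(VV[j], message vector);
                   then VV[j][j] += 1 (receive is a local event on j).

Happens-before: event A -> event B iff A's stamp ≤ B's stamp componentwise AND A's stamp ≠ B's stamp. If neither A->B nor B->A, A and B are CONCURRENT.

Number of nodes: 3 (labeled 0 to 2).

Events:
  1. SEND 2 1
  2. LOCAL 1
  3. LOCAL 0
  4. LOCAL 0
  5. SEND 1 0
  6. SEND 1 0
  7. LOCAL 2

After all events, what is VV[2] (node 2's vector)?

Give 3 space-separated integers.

Initial: VV[0]=[0, 0, 0]
Initial: VV[1]=[0, 0, 0]
Initial: VV[2]=[0, 0, 0]
Event 1: SEND 2->1: VV[2][2]++ -> VV[2]=[0, 0, 1], msg_vec=[0, 0, 1]; VV[1]=max(VV[1],msg_vec) then VV[1][1]++ -> VV[1]=[0, 1, 1]
Event 2: LOCAL 1: VV[1][1]++ -> VV[1]=[0, 2, 1]
Event 3: LOCAL 0: VV[0][0]++ -> VV[0]=[1, 0, 0]
Event 4: LOCAL 0: VV[0][0]++ -> VV[0]=[2, 0, 0]
Event 5: SEND 1->0: VV[1][1]++ -> VV[1]=[0, 3, 1], msg_vec=[0, 3, 1]; VV[0]=max(VV[0],msg_vec) then VV[0][0]++ -> VV[0]=[3, 3, 1]
Event 6: SEND 1->0: VV[1][1]++ -> VV[1]=[0, 4, 1], msg_vec=[0, 4, 1]; VV[0]=max(VV[0],msg_vec) then VV[0][0]++ -> VV[0]=[4, 4, 1]
Event 7: LOCAL 2: VV[2][2]++ -> VV[2]=[0, 0, 2]
Final vectors: VV[0]=[4, 4, 1]; VV[1]=[0, 4, 1]; VV[2]=[0, 0, 2]

Answer: 0 0 2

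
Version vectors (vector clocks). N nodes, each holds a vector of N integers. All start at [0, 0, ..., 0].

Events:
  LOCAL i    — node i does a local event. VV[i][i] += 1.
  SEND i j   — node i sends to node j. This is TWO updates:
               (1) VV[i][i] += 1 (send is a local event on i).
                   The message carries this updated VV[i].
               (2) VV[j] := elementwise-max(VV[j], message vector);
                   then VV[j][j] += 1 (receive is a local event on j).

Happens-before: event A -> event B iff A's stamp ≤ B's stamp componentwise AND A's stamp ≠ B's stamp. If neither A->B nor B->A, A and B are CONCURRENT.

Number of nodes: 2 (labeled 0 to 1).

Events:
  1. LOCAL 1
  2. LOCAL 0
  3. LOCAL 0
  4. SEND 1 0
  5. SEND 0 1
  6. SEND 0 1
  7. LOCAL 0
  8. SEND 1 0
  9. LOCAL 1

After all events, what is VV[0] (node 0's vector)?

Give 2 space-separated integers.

Initial: VV[0]=[0, 0]
Initial: VV[1]=[0, 0]
Event 1: LOCAL 1: VV[1][1]++ -> VV[1]=[0, 1]
Event 2: LOCAL 0: VV[0][0]++ -> VV[0]=[1, 0]
Event 3: LOCAL 0: VV[0][0]++ -> VV[0]=[2, 0]
Event 4: SEND 1->0: VV[1][1]++ -> VV[1]=[0, 2], msg_vec=[0, 2]; VV[0]=max(VV[0],msg_vec) then VV[0][0]++ -> VV[0]=[3, 2]
Event 5: SEND 0->1: VV[0][0]++ -> VV[0]=[4, 2], msg_vec=[4, 2]; VV[1]=max(VV[1],msg_vec) then VV[1][1]++ -> VV[1]=[4, 3]
Event 6: SEND 0->1: VV[0][0]++ -> VV[0]=[5, 2], msg_vec=[5, 2]; VV[1]=max(VV[1],msg_vec) then VV[1][1]++ -> VV[1]=[5, 4]
Event 7: LOCAL 0: VV[0][0]++ -> VV[0]=[6, 2]
Event 8: SEND 1->0: VV[1][1]++ -> VV[1]=[5, 5], msg_vec=[5, 5]; VV[0]=max(VV[0],msg_vec) then VV[0][0]++ -> VV[0]=[7, 5]
Event 9: LOCAL 1: VV[1][1]++ -> VV[1]=[5, 6]
Final vectors: VV[0]=[7, 5]; VV[1]=[5, 6]

Answer: 7 5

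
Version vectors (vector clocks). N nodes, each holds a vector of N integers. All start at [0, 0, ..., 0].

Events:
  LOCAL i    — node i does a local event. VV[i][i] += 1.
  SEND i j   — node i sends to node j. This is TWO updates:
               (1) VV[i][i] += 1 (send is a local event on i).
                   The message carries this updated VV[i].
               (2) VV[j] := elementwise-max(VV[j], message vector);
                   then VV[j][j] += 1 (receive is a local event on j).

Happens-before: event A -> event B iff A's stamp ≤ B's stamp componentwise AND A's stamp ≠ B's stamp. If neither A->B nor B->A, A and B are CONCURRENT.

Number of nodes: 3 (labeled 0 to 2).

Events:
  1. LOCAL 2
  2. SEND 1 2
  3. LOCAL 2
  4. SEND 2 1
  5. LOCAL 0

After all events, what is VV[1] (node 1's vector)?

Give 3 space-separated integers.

Answer: 0 2 4

Derivation:
Initial: VV[0]=[0, 0, 0]
Initial: VV[1]=[0, 0, 0]
Initial: VV[2]=[0, 0, 0]
Event 1: LOCAL 2: VV[2][2]++ -> VV[2]=[0, 0, 1]
Event 2: SEND 1->2: VV[1][1]++ -> VV[1]=[0, 1, 0], msg_vec=[0, 1, 0]; VV[2]=max(VV[2],msg_vec) then VV[2][2]++ -> VV[2]=[0, 1, 2]
Event 3: LOCAL 2: VV[2][2]++ -> VV[2]=[0, 1, 3]
Event 4: SEND 2->1: VV[2][2]++ -> VV[2]=[0, 1, 4], msg_vec=[0, 1, 4]; VV[1]=max(VV[1],msg_vec) then VV[1][1]++ -> VV[1]=[0, 2, 4]
Event 5: LOCAL 0: VV[0][0]++ -> VV[0]=[1, 0, 0]
Final vectors: VV[0]=[1, 0, 0]; VV[1]=[0, 2, 4]; VV[2]=[0, 1, 4]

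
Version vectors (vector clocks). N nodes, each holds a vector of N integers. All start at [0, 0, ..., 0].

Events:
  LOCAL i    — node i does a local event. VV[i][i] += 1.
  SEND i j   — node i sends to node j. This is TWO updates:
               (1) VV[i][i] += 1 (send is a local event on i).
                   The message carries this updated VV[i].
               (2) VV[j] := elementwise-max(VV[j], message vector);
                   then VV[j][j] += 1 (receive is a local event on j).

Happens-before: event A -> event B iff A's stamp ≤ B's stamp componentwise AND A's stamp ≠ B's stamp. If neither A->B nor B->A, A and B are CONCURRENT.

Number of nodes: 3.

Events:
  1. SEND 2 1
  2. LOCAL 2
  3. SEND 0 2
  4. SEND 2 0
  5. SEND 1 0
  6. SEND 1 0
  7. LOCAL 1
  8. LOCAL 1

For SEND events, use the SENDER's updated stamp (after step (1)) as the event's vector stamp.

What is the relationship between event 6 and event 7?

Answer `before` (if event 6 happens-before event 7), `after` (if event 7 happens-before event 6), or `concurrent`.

Initial: VV[0]=[0, 0, 0]
Initial: VV[1]=[0, 0, 0]
Initial: VV[2]=[0, 0, 0]
Event 1: SEND 2->1: VV[2][2]++ -> VV[2]=[0, 0, 1], msg_vec=[0, 0, 1]; VV[1]=max(VV[1],msg_vec) then VV[1][1]++ -> VV[1]=[0, 1, 1]
Event 2: LOCAL 2: VV[2][2]++ -> VV[2]=[0, 0, 2]
Event 3: SEND 0->2: VV[0][0]++ -> VV[0]=[1, 0, 0], msg_vec=[1, 0, 0]; VV[2]=max(VV[2],msg_vec) then VV[2][2]++ -> VV[2]=[1, 0, 3]
Event 4: SEND 2->0: VV[2][2]++ -> VV[2]=[1, 0, 4], msg_vec=[1, 0, 4]; VV[0]=max(VV[0],msg_vec) then VV[0][0]++ -> VV[0]=[2, 0, 4]
Event 5: SEND 1->0: VV[1][1]++ -> VV[1]=[0, 2, 1], msg_vec=[0, 2, 1]; VV[0]=max(VV[0],msg_vec) then VV[0][0]++ -> VV[0]=[3, 2, 4]
Event 6: SEND 1->0: VV[1][1]++ -> VV[1]=[0, 3, 1], msg_vec=[0, 3, 1]; VV[0]=max(VV[0],msg_vec) then VV[0][0]++ -> VV[0]=[4, 3, 4]
Event 7: LOCAL 1: VV[1][1]++ -> VV[1]=[0, 4, 1]
Event 8: LOCAL 1: VV[1][1]++ -> VV[1]=[0, 5, 1]
Event 6 stamp: [0, 3, 1]
Event 7 stamp: [0, 4, 1]
[0, 3, 1] <= [0, 4, 1]? True
[0, 4, 1] <= [0, 3, 1]? False
Relation: before

Answer: before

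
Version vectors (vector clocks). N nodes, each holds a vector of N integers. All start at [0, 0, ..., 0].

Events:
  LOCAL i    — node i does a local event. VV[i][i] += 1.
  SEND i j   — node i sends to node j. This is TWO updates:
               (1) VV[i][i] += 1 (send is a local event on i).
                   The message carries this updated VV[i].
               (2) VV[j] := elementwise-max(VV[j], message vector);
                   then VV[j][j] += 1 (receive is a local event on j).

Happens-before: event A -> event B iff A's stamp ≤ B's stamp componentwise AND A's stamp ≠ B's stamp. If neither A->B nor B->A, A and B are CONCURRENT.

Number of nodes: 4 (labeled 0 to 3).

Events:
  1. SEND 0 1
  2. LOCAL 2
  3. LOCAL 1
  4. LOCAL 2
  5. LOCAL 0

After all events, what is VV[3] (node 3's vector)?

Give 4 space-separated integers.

Initial: VV[0]=[0, 0, 0, 0]
Initial: VV[1]=[0, 0, 0, 0]
Initial: VV[2]=[0, 0, 0, 0]
Initial: VV[3]=[0, 0, 0, 0]
Event 1: SEND 0->1: VV[0][0]++ -> VV[0]=[1, 0, 0, 0], msg_vec=[1, 0, 0, 0]; VV[1]=max(VV[1],msg_vec) then VV[1][1]++ -> VV[1]=[1, 1, 0, 0]
Event 2: LOCAL 2: VV[2][2]++ -> VV[2]=[0, 0, 1, 0]
Event 3: LOCAL 1: VV[1][1]++ -> VV[1]=[1, 2, 0, 0]
Event 4: LOCAL 2: VV[2][2]++ -> VV[2]=[0, 0, 2, 0]
Event 5: LOCAL 0: VV[0][0]++ -> VV[0]=[2, 0, 0, 0]
Final vectors: VV[0]=[2, 0, 0, 0]; VV[1]=[1, 2, 0, 0]; VV[2]=[0, 0, 2, 0]; VV[3]=[0, 0, 0, 0]

Answer: 0 0 0 0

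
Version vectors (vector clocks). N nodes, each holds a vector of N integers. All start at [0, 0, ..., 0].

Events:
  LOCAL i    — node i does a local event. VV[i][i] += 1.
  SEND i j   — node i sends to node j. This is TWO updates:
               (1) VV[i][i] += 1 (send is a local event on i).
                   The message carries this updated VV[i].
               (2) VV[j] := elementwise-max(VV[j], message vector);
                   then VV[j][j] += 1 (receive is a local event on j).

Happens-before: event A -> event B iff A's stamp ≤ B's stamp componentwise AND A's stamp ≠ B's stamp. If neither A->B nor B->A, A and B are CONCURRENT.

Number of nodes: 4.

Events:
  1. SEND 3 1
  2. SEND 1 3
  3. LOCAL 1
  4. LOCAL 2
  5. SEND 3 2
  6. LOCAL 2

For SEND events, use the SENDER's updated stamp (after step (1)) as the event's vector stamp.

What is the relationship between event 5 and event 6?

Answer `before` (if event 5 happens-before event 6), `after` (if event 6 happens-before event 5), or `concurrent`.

Answer: before

Derivation:
Initial: VV[0]=[0, 0, 0, 0]
Initial: VV[1]=[0, 0, 0, 0]
Initial: VV[2]=[0, 0, 0, 0]
Initial: VV[3]=[0, 0, 0, 0]
Event 1: SEND 3->1: VV[3][3]++ -> VV[3]=[0, 0, 0, 1], msg_vec=[0, 0, 0, 1]; VV[1]=max(VV[1],msg_vec) then VV[1][1]++ -> VV[1]=[0, 1, 0, 1]
Event 2: SEND 1->3: VV[1][1]++ -> VV[1]=[0, 2, 0, 1], msg_vec=[0, 2, 0, 1]; VV[3]=max(VV[3],msg_vec) then VV[3][3]++ -> VV[3]=[0, 2, 0, 2]
Event 3: LOCAL 1: VV[1][1]++ -> VV[1]=[0, 3, 0, 1]
Event 4: LOCAL 2: VV[2][2]++ -> VV[2]=[0, 0, 1, 0]
Event 5: SEND 3->2: VV[3][3]++ -> VV[3]=[0, 2, 0, 3], msg_vec=[0, 2, 0, 3]; VV[2]=max(VV[2],msg_vec) then VV[2][2]++ -> VV[2]=[0, 2, 2, 3]
Event 6: LOCAL 2: VV[2][2]++ -> VV[2]=[0, 2, 3, 3]
Event 5 stamp: [0, 2, 0, 3]
Event 6 stamp: [0, 2, 3, 3]
[0, 2, 0, 3] <= [0, 2, 3, 3]? True
[0, 2, 3, 3] <= [0, 2, 0, 3]? False
Relation: before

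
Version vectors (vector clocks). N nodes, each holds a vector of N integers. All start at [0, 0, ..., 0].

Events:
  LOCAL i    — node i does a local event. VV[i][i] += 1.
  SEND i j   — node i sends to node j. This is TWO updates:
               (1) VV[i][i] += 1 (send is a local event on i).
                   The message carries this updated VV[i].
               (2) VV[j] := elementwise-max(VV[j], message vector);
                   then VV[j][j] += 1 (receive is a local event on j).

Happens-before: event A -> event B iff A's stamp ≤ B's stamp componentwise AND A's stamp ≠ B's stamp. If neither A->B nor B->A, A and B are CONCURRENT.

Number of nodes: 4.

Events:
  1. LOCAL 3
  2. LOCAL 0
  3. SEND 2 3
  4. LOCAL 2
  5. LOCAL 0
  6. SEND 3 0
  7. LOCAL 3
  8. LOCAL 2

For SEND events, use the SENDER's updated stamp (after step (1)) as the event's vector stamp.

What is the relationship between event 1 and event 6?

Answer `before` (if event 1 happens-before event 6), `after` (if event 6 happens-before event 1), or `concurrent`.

Answer: before

Derivation:
Initial: VV[0]=[0, 0, 0, 0]
Initial: VV[1]=[0, 0, 0, 0]
Initial: VV[2]=[0, 0, 0, 0]
Initial: VV[3]=[0, 0, 0, 0]
Event 1: LOCAL 3: VV[3][3]++ -> VV[3]=[0, 0, 0, 1]
Event 2: LOCAL 0: VV[0][0]++ -> VV[0]=[1, 0, 0, 0]
Event 3: SEND 2->3: VV[2][2]++ -> VV[2]=[0, 0, 1, 0], msg_vec=[0, 0, 1, 0]; VV[3]=max(VV[3],msg_vec) then VV[3][3]++ -> VV[3]=[0, 0, 1, 2]
Event 4: LOCAL 2: VV[2][2]++ -> VV[2]=[0, 0, 2, 0]
Event 5: LOCAL 0: VV[0][0]++ -> VV[0]=[2, 0, 0, 0]
Event 6: SEND 3->0: VV[3][3]++ -> VV[3]=[0, 0, 1, 3], msg_vec=[0, 0, 1, 3]; VV[0]=max(VV[0],msg_vec) then VV[0][0]++ -> VV[0]=[3, 0, 1, 3]
Event 7: LOCAL 3: VV[3][3]++ -> VV[3]=[0, 0, 1, 4]
Event 8: LOCAL 2: VV[2][2]++ -> VV[2]=[0, 0, 3, 0]
Event 1 stamp: [0, 0, 0, 1]
Event 6 stamp: [0, 0, 1, 3]
[0, 0, 0, 1] <= [0, 0, 1, 3]? True
[0, 0, 1, 3] <= [0, 0, 0, 1]? False
Relation: before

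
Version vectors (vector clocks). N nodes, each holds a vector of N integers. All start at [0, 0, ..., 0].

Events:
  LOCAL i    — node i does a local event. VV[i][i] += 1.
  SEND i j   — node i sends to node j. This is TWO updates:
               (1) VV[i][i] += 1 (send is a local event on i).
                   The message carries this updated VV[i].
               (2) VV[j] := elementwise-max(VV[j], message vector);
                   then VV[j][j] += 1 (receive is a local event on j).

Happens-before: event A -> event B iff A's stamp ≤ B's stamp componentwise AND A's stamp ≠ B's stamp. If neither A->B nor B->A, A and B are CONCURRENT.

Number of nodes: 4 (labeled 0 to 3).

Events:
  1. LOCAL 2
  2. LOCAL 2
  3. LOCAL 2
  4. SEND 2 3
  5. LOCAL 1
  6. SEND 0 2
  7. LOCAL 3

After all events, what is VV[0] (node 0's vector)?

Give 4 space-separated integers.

Initial: VV[0]=[0, 0, 0, 0]
Initial: VV[1]=[0, 0, 0, 0]
Initial: VV[2]=[0, 0, 0, 0]
Initial: VV[3]=[0, 0, 0, 0]
Event 1: LOCAL 2: VV[2][2]++ -> VV[2]=[0, 0, 1, 0]
Event 2: LOCAL 2: VV[2][2]++ -> VV[2]=[0, 0, 2, 0]
Event 3: LOCAL 2: VV[2][2]++ -> VV[2]=[0, 0, 3, 0]
Event 4: SEND 2->3: VV[2][2]++ -> VV[2]=[0, 0, 4, 0], msg_vec=[0, 0, 4, 0]; VV[3]=max(VV[3],msg_vec) then VV[3][3]++ -> VV[3]=[0, 0, 4, 1]
Event 5: LOCAL 1: VV[1][1]++ -> VV[1]=[0, 1, 0, 0]
Event 6: SEND 0->2: VV[0][0]++ -> VV[0]=[1, 0, 0, 0], msg_vec=[1, 0, 0, 0]; VV[2]=max(VV[2],msg_vec) then VV[2][2]++ -> VV[2]=[1, 0, 5, 0]
Event 7: LOCAL 3: VV[3][3]++ -> VV[3]=[0, 0, 4, 2]
Final vectors: VV[0]=[1, 0, 0, 0]; VV[1]=[0, 1, 0, 0]; VV[2]=[1, 0, 5, 0]; VV[3]=[0, 0, 4, 2]

Answer: 1 0 0 0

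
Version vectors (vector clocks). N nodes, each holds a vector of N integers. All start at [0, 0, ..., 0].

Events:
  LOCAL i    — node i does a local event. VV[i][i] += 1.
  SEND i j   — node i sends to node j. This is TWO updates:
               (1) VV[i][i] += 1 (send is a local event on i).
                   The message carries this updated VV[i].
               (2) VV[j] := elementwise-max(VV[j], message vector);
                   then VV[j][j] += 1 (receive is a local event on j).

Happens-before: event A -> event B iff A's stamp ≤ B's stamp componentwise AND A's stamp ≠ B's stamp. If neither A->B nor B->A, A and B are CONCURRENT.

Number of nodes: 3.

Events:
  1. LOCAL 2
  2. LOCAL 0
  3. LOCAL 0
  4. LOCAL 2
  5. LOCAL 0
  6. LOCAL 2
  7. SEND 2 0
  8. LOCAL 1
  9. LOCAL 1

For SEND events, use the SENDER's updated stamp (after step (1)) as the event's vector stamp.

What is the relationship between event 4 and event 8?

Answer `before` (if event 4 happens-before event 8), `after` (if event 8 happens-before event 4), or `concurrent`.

Initial: VV[0]=[0, 0, 0]
Initial: VV[1]=[0, 0, 0]
Initial: VV[2]=[0, 0, 0]
Event 1: LOCAL 2: VV[2][2]++ -> VV[2]=[0, 0, 1]
Event 2: LOCAL 0: VV[0][0]++ -> VV[0]=[1, 0, 0]
Event 3: LOCAL 0: VV[0][0]++ -> VV[0]=[2, 0, 0]
Event 4: LOCAL 2: VV[2][2]++ -> VV[2]=[0, 0, 2]
Event 5: LOCAL 0: VV[0][0]++ -> VV[0]=[3, 0, 0]
Event 6: LOCAL 2: VV[2][2]++ -> VV[2]=[0, 0, 3]
Event 7: SEND 2->0: VV[2][2]++ -> VV[2]=[0, 0, 4], msg_vec=[0, 0, 4]; VV[0]=max(VV[0],msg_vec) then VV[0][0]++ -> VV[0]=[4, 0, 4]
Event 8: LOCAL 1: VV[1][1]++ -> VV[1]=[0, 1, 0]
Event 9: LOCAL 1: VV[1][1]++ -> VV[1]=[0, 2, 0]
Event 4 stamp: [0, 0, 2]
Event 8 stamp: [0, 1, 0]
[0, 0, 2] <= [0, 1, 0]? False
[0, 1, 0] <= [0, 0, 2]? False
Relation: concurrent

Answer: concurrent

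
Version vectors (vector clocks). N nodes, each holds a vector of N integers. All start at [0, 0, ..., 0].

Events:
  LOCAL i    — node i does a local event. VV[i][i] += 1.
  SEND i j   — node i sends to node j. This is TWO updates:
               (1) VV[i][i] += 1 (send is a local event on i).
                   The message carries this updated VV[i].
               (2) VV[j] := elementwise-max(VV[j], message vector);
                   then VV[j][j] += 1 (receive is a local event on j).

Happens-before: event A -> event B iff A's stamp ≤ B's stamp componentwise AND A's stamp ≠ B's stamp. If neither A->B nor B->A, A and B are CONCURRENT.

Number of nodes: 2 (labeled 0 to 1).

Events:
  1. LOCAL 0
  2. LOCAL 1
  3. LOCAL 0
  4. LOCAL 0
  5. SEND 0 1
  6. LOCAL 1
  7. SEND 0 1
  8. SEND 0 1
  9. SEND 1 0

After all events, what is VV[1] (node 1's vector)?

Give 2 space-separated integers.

Initial: VV[0]=[0, 0]
Initial: VV[1]=[0, 0]
Event 1: LOCAL 0: VV[0][0]++ -> VV[0]=[1, 0]
Event 2: LOCAL 1: VV[1][1]++ -> VV[1]=[0, 1]
Event 3: LOCAL 0: VV[0][0]++ -> VV[0]=[2, 0]
Event 4: LOCAL 0: VV[0][0]++ -> VV[0]=[3, 0]
Event 5: SEND 0->1: VV[0][0]++ -> VV[0]=[4, 0], msg_vec=[4, 0]; VV[1]=max(VV[1],msg_vec) then VV[1][1]++ -> VV[1]=[4, 2]
Event 6: LOCAL 1: VV[1][1]++ -> VV[1]=[4, 3]
Event 7: SEND 0->1: VV[0][0]++ -> VV[0]=[5, 0], msg_vec=[5, 0]; VV[1]=max(VV[1],msg_vec) then VV[1][1]++ -> VV[1]=[5, 4]
Event 8: SEND 0->1: VV[0][0]++ -> VV[0]=[6, 0], msg_vec=[6, 0]; VV[1]=max(VV[1],msg_vec) then VV[1][1]++ -> VV[1]=[6, 5]
Event 9: SEND 1->0: VV[1][1]++ -> VV[1]=[6, 6], msg_vec=[6, 6]; VV[0]=max(VV[0],msg_vec) then VV[0][0]++ -> VV[0]=[7, 6]
Final vectors: VV[0]=[7, 6]; VV[1]=[6, 6]

Answer: 6 6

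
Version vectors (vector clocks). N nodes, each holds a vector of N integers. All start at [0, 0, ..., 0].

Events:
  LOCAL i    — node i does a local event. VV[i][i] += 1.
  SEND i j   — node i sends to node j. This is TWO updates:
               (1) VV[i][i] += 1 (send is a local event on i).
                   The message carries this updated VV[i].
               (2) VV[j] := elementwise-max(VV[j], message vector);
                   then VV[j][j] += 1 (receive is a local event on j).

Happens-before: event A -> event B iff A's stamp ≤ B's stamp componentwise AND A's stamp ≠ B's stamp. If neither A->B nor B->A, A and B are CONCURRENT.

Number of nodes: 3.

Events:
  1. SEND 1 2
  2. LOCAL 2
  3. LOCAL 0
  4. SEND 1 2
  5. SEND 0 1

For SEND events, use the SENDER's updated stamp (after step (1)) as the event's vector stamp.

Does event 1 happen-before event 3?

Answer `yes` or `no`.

Initial: VV[0]=[0, 0, 0]
Initial: VV[1]=[0, 0, 0]
Initial: VV[2]=[0, 0, 0]
Event 1: SEND 1->2: VV[1][1]++ -> VV[1]=[0, 1, 0], msg_vec=[0, 1, 0]; VV[2]=max(VV[2],msg_vec) then VV[2][2]++ -> VV[2]=[0, 1, 1]
Event 2: LOCAL 2: VV[2][2]++ -> VV[2]=[0, 1, 2]
Event 3: LOCAL 0: VV[0][0]++ -> VV[0]=[1, 0, 0]
Event 4: SEND 1->2: VV[1][1]++ -> VV[1]=[0, 2, 0], msg_vec=[0, 2, 0]; VV[2]=max(VV[2],msg_vec) then VV[2][2]++ -> VV[2]=[0, 2, 3]
Event 5: SEND 0->1: VV[0][0]++ -> VV[0]=[2, 0, 0], msg_vec=[2, 0, 0]; VV[1]=max(VV[1],msg_vec) then VV[1][1]++ -> VV[1]=[2, 3, 0]
Event 1 stamp: [0, 1, 0]
Event 3 stamp: [1, 0, 0]
[0, 1, 0] <= [1, 0, 0]? False. Equal? False. Happens-before: False

Answer: no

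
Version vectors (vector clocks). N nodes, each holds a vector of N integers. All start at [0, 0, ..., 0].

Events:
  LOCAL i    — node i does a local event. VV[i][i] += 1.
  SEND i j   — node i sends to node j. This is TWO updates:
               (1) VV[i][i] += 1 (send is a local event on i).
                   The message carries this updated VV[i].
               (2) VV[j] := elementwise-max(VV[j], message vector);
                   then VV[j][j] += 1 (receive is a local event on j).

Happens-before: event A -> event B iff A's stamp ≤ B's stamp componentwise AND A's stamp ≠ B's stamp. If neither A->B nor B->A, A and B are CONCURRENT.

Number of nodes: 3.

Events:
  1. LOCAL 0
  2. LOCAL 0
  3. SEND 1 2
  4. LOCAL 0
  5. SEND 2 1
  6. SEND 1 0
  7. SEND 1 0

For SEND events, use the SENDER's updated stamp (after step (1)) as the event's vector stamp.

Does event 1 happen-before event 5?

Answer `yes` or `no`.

Initial: VV[0]=[0, 0, 0]
Initial: VV[1]=[0, 0, 0]
Initial: VV[2]=[0, 0, 0]
Event 1: LOCAL 0: VV[0][0]++ -> VV[0]=[1, 0, 0]
Event 2: LOCAL 0: VV[0][0]++ -> VV[0]=[2, 0, 0]
Event 3: SEND 1->2: VV[1][1]++ -> VV[1]=[0, 1, 0], msg_vec=[0, 1, 0]; VV[2]=max(VV[2],msg_vec) then VV[2][2]++ -> VV[2]=[0, 1, 1]
Event 4: LOCAL 0: VV[0][0]++ -> VV[0]=[3, 0, 0]
Event 5: SEND 2->1: VV[2][2]++ -> VV[2]=[0, 1, 2], msg_vec=[0, 1, 2]; VV[1]=max(VV[1],msg_vec) then VV[1][1]++ -> VV[1]=[0, 2, 2]
Event 6: SEND 1->0: VV[1][1]++ -> VV[1]=[0, 3, 2], msg_vec=[0, 3, 2]; VV[0]=max(VV[0],msg_vec) then VV[0][0]++ -> VV[0]=[4, 3, 2]
Event 7: SEND 1->0: VV[1][1]++ -> VV[1]=[0, 4, 2], msg_vec=[0, 4, 2]; VV[0]=max(VV[0],msg_vec) then VV[0][0]++ -> VV[0]=[5, 4, 2]
Event 1 stamp: [1, 0, 0]
Event 5 stamp: [0, 1, 2]
[1, 0, 0] <= [0, 1, 2]? False. Equal? False. Happens-before: False

Answer: no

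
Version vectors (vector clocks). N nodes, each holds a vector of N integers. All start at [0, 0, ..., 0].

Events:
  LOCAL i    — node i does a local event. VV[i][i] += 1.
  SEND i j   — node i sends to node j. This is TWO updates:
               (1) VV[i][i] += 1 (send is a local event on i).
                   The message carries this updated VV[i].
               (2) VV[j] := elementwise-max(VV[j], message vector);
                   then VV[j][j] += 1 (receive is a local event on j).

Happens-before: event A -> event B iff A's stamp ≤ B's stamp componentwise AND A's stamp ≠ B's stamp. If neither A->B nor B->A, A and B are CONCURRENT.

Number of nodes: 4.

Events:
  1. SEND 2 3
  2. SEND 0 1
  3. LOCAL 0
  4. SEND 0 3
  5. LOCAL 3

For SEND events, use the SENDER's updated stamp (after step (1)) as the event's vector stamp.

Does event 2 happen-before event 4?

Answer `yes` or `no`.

Initial: VV[0]=[0, 0, 0, 0]
Initial: VV[1]=[0, 0, 0, 0]
Initial: VV[2]=[0, 0, 0, 0]
Initial: VV[3]=[0, 0, 0, 0]
Event 1: SEND 2->3: VV[2][2]++ -> VV[2]=[0, 0, 1, 0], msg_vec=[0, 0, 1, 0]; VV[3]=max(VV[3],msg_vec) then VV[3][3]++ -> VV[3]=[0, 0, 1, 1]
Event 2: SEND 0->1: VV[0][0]++ -> VV[0]=[1, 0, 0, 0], msg_vec=[1, 0, 0, 0]; VV[1]=max(VV[1],msg_vec) then VV[1][1]++ -> VV[1]=[1, 1, 0, 0]
Event 3: LOCAL 0: VV[0][0]++ -> VV[0]=[2, 0, 0, 0]
Event 4: SEND 0->3: VV[0][0]++ -> VV[0]=[3, 0, 0, 0], msg_vec=[3, 0, 0, 0]; VV[3]=max(VV[3],msg_vec) then VV[3][3]++ -> VV[3]=[3, 0, 1, 2]
Event 5: LOCAL 3: VV[3][3]++ -> VV[3]=[3, 0, 1, 3]
Event 2 stamp: [1, 0, 0, 0]
Event 4 stamp: [3, 0, 0, 0]
[1, 0, 0, 0] <= [3, 0, 0, 0]? True. Equal? False. Happens-before: True

Answer: yes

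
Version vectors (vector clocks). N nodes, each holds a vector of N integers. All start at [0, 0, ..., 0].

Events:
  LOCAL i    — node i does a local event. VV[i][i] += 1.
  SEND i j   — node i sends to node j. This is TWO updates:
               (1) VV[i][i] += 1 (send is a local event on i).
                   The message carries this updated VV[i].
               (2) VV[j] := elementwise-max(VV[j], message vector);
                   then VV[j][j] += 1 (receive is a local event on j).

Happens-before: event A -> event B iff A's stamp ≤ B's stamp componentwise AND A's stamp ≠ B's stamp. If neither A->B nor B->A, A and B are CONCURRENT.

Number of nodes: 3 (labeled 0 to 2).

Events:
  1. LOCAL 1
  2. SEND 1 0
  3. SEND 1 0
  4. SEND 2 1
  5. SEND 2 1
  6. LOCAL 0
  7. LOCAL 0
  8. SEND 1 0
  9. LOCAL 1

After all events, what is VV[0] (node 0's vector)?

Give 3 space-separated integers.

Initial: VV[0]=[0, 0, 0]
Initial: VV[1]=[0, 0, 0]
Initial: VV[2]=[0, 0, 0]
Event 1: LOCAL 1: VV[1][1]++ -> VV[1]=[0, 1, 0]
Event 2: SEND 1->0: VV[1][1]++ -> VV[1]=[0, 2, 0], msg_vec=[0, 2, 0]; VV[0]=max(VV[0],msg_vec) then VV[0][0]++ -> VV[0]=[1, 2, 0]
Event 3: SEND 1->0: VV[1][1]++ -> VV[1]=[0, 3, 0], msg_vec=[0, 3, 0]; VV[0]=max(VV[0],msg_vec) then VV[0][0]++ -> VV[0]=[2, 3, 0]
Event 4: SEND 2->1: VV[2][2]++ -> VV[2]=[0, 0, 1], msg_vec=[0, 0, 1]; VV[1]=max(VV[1],msg_vec) then VV[1][1]++ -> VV[1]=[0, 4, 1]
Event 5: SEND 2->1: VV[2][2]++ -> VV[2]=[0, 0, 2], msg_vec=[0, 0, 2]; VV[1]=max(VV[1],msg_vec) then VV[1][1]++ -> VV[1]=[0, 5, 2]
Event 6: LOCAL 0: VV[0][0]++ -> VV[0]=[3, 3, 0]
Event 7: LOCAL 0: VV[0][0]++ -> VV[0]=[4, 3, 0]
Event 8: SEND 1->0: VV[1][1]++ -> VV[1]=[0, 6, 2], msg_vec=[0, 6, 2]; VV[0]=max(VV[0],msg_vec) then VV[0][0]++ -> VV[0]=[5, 6, 2]
Event 9: LOCAL 1: VV[1][1]++ -> VV[1]=[0, 7, 2]
Final vectors: VV[0]=[5, 6, 2]; VV[1]=[0, 7, 2]; VV[2]=[0, 0, 2]

Answer: 5 6 2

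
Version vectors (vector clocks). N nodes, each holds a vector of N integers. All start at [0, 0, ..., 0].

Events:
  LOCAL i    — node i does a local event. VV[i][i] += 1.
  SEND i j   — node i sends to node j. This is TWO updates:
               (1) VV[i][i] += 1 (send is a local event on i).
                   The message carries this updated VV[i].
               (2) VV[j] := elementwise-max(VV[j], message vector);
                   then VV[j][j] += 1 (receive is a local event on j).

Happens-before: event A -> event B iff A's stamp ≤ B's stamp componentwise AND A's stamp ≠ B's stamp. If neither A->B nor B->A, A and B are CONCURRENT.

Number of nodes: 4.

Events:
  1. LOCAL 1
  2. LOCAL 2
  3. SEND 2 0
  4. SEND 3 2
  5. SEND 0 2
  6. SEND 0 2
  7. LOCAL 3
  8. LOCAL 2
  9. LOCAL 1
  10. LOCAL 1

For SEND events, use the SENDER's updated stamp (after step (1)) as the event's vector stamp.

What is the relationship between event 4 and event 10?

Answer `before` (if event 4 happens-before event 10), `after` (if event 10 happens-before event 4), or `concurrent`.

Initial: VV[0]=[0, 0, 0, 0]
Initial: VV[1]=[0, 0, 0, 0]
Initial: VV[2]=[0, 0, 0, 0]
Initial: VV[3]=[0, 0, 0, 0]
Event 1: LOCAL 1: VV[1][1]++ -> VV[1]=[0, 1, 0, 0]
Event 2: LOCAL 2: VV[2][2]++ -> VV[2]=[0, 0, 1, 0]
Event 3: SEND 2->0: VV[2][2]++ -> VV[2]=[0, 0, 2, 0], msg_vec=[0, 0, 2, 0]; VV[0]=max(VV[0],msg_vec) then VV[0][0]++ -> VV[0]=[1, 0, 2, 0]
Event 4: SEND 3->2: VV[3][3]++ -> VV[3]=[0, 0, 0, 1], msg_vec=[0, 0, 0, 1]; VV[2]=max(VV[2],msg_vec) then VV[2][2]++ -> VV[2]=[0, 0, 3, 1]
Event 5: SEND 0->2: VV[0][0]++ -> VV[0]=[2, 0, 2, 0], msg_vec=[2, 0, 2, 0]; VV[2]=max(VV[2],msg_vec) then VV[2][2]++ -> VV[2]=[2, 0, 4, 1]
Event 6: SEND 0->2: VV[0][0]++ -> VV[0]=[3, 0, 2, 0], msg_vec=[3, 0, 2, 0]; VV[2]=max(VV[2],msg_vec) then VV[2][2]++ -> VV[2]=[3, 0, 5, 1]
Event 7: LOCAL 3: VV[3][3]++ -> VV[3]=[0, 0, 0, 2]
Event 8: LOCAL 2: VV[2][2]++ -> VV[2]=[3, 0, 6, 1]
Event 9: LOCAL 1: VV[1][1]++ -> VV[1]=[0, 2, 0, 0]
Event 10: LOCAL 1: VV[1][1]++ -> VV[1]=[0, 3, 0, 0]
Event 4 stamp: [0, 0, 0, 1]
Event 10 stamp: [0, 3, 0, 0]
[0, 0, 0, 1] <= [0, 3, 0, 0]? False
[0, 3, 0, 0] <= [0, 0, 0, 1]? False
Relation: concurrent

Answer: concurrent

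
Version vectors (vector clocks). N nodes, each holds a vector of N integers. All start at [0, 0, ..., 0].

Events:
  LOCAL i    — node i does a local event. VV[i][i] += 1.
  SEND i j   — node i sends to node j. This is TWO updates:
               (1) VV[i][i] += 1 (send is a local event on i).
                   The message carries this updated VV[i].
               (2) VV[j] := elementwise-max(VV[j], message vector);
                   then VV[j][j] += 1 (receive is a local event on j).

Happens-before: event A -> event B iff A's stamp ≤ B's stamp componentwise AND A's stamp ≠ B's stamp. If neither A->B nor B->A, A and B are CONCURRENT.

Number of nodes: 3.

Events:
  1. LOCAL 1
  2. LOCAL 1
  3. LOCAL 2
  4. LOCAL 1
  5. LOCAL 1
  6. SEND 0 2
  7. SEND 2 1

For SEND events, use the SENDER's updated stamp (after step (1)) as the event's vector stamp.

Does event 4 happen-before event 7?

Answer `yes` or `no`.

Answer: no

Derivation:
Initial: VV[0]=[0, 0, 0]
Initial: VV[1]=[0, 0, 0]
Initial: VV[2]=[0, 0, 0]
Event 1: LOCAL 1: VV[1][1]++ -> VV[1]=[0, 1, 0]
Event 2: LOCAL 1: VV[1][1]++ -> VV[1]=[0, 2, 0]
Event 3: LOCAL 2: VV[2][2]++ -> VV[2]=[0, 0, 1]
Event 4: LOCAL 1: VV[1][1]++ -> VV[1]=[0, 3, 0]
Event 5: LOCAL 1: VV[1][1]++ -> VV[1]=[0, 4, 0]
Event 6: SEND 0->2: VV[0][0]++ -> VV[0]=[1, 0, 0], msg_vec=[1, 0, 0]; VV[2]=max(VV[2],msg_vec) then VV[2][2]++ -> VV[2]=[1, 0, 2]
Event 7: SEND 2->1: VV[2][2]++ -> VV[2]=[1, 0, 3], msg_vec=[1, 0, 3]; VV[1]=max(VV[1],msg_vec) then VV[1][1]++ -> VV[1]=[1, 5, 3]
Event 4 stamp: [0, 3, 0]
Event 7 stamp: [1, 0, 3]
[0, 3, 0] <= [1, 0, 3]? False. Equal? False. Happens-before: False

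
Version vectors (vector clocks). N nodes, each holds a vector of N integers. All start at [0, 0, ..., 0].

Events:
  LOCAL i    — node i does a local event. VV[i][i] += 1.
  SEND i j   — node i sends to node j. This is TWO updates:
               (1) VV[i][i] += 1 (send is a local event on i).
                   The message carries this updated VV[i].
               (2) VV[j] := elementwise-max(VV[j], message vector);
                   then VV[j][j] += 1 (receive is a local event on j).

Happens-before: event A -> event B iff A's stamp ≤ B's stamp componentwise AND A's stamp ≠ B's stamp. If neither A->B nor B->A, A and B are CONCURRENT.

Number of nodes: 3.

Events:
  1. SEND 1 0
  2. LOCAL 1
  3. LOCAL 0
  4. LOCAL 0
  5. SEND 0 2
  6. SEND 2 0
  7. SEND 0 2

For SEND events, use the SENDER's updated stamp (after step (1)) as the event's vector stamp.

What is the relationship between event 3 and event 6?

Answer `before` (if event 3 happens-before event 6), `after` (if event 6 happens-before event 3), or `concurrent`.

Answer: before

Derivation:
Initial: VV[0]=[0, 0, 0]
Initial: VV[1]=[0, 0, 0]
Initial: VV[2]=[0, 0, 0]
Event 1: SEND 1->0: VV[1][1]++ -> VV[1]=[0, 1, 0], msg_vec=[0, 1, 0]; VV[0]=max(VV[0],msg_vec) then VV[0][0]++ -> VV[0]=[1, 1, 0]
Event 2: LOCAL 1: VV[1][1]++ -> VV[1]=[0, 2, 0]
Event 3: LOCAL 0: VV[0][0]++ -> VV[0]=[2, 1, 0]
Event 4: LOCAL 0: VV[0][0]++ -> VV[0]=[3, 1, 0]
Event 5: SEND 0->2: VV[0][0]++ -> VV[0]=[4, 1, 0], msg_vec=[4, 1, 0]; VV[2]=max(VV[2],msg_vec) then VV[2][2]++ -> VV[2]=[4, 1, 1]
Event 6: SEND 2->0: VV[2][2]++ -> VV[2]=[4, 1, 2], msg_vec=[4, 1, 2]; VV[0]=max(VV[0],msg_vec) then VV[0][0]++ -> VV[0]=[5, 1, 2]
Event 7: SEND 0->2: VV[0][0]++ -> VV[0]=[6, 1, 2], msg_vec=[6, 1, 2]; VV[2]=max(VV[2],msg_vec) then VV[2][2]++ -> VV[2]=[6, 1, 3]
Event 3 stamp: [2, 1, 0]
Event 6 stamp: [4, 1, 2]
[2, 1, 0] <= [4, 1, 2]? True
[4, 1, 2] <= [2, 1, 0]? False
Relation: before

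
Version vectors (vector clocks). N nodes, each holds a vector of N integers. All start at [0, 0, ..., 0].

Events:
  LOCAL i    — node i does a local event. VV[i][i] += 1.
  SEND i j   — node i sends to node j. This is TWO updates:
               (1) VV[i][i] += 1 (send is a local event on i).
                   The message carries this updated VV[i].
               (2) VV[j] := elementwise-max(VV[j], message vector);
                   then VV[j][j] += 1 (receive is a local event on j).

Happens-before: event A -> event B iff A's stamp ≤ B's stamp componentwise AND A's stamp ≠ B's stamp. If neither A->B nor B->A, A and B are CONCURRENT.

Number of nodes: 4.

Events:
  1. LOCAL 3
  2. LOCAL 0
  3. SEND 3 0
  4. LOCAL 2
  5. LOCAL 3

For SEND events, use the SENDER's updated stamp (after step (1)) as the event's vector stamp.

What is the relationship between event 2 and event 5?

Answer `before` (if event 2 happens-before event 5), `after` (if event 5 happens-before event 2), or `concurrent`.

Initial: VV[0]=[0, 0, 0, 0]
Initial: VV[1]=[0, 0, 0, 0]
Initial: VV[2]=[0, 0, 0, 0]
Initial: VV[3]=[0, 0, 0, 0]
Event 1: LOCAL 3: VV[3][3]++ -> VV[3]=[0, 0, 0, 1]
Event 2: LOCAL 0: VV[0][0]++ -> VV[0]=[1, 0, 0, 0]
Event 3: SEND 3->0: VV[3][3]++ -> VV[3]=[0, 0, 0, 2], msg_vec=[0, 0, 0, 2]; VV[0]=max(VV[0],msg_vec) then VV[0][0]++ -> VV[0]=[2, 0, 0, 2]
Event 4: LOCAL 2: VV[2][2]++ -> VV[2]=[0, 0, 1, 0]
Event 5: LOCAL 3: VV[3][3]++ -> VV[3]=[0, 0, 0, 3]
Event 2 stamp: [1, 0, 0, 0]
Event 5 stamp: [0, 0, 0, 3]
[1, 0, 0, 0] <= [0, 0, 0, 3]? False
[0, 0, 0, 3] <= [1, 0, 0, 0]? False
Relation: concurrent

Answer: concurrent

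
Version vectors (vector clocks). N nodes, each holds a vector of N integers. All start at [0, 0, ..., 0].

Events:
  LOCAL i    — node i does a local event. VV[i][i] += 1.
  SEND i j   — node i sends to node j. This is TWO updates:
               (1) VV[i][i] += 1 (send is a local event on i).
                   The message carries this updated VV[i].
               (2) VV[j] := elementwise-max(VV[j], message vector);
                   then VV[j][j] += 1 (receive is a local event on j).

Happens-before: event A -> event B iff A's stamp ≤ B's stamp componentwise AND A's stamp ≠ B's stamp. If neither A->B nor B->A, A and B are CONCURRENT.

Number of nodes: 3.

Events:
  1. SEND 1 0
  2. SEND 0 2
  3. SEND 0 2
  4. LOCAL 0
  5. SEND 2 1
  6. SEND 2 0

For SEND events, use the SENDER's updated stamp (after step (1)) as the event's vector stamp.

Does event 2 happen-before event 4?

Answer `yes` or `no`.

Initial: VV[0]=[0, 0, 0]
Initial: VV[1]=[0, 0, 0]
Initial: VV[2]=[0, 0, 0]
Event 1: SEND 1->0: VV[1][1]++ -> VV[1]=[0, 1, 0], msg_vec=[0, 1, 0]; VV[0]=max(VV[0],msg_vec) then VV[0][0]++ -> VV[0]=[1, 1, 0]
Event 2: SEND 0->2: VV[0][0]++ -> VV[0]=[2, 1, 0], msg_vec=[2, 1, 0]; VV[2]=max(VV[2],msg_vec) then VV[2][2]++ -> VV[2]=[2, 1, 1]
Event 3: SEND 0->2: VV[0][0]++ -> VV[0]=[3, 1, 0], msg_vec=[3, 1, 0]; VV[2]=max(VV[2],msg_vec) then VV[2][2]++ -> VV[2]=[3, 1, 2]
Event 4: LOCAL 0: VV[0][0]++ -> VV[0]=[4, 1, 0]
Event 5: SEND 2->1: VV[2][2]++ -> VV[2]=[3, 1, 3], msg_vec=[3, 1, 3]; VV[1]=max(VV[1],msg_vec) then VV[1][1]++ -> VV[1]=[3, 2, 3]
Event 6: SEND 2->0: VV[2][2]++ -> VV[2]=[3, 1, 4], msg_vec=[3, 1, 4]; VV[0]=max(VV[0],msg_vec) then VV[0][0]++ -> VV[0]=[5, 1, 4]
Event 2 stamp: [2, 1, 0]
Event 4 stamp: [4, 1, 0]
[2, 1, 0] <= [4, 1, 0]? True. Equal? False. Happens-before: True

Answer: yes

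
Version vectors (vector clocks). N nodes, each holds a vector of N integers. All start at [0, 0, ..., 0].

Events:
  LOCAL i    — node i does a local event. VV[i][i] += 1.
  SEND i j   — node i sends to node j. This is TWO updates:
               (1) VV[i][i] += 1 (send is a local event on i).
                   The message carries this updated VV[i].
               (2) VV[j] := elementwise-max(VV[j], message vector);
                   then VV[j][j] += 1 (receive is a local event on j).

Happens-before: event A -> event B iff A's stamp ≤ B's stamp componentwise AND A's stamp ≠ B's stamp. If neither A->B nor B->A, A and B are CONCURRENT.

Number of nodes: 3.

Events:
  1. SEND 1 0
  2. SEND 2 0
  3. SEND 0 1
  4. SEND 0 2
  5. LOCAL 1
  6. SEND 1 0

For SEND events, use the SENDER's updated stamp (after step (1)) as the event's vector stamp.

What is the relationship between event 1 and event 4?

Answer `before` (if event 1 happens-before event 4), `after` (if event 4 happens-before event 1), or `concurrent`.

Initial: VV[0]=[0, 0, 0]
Initial: VV[1]=[0, 0, 0]
Initial: VV[2]=[0, 0, 0]
Event 1: SEND 1->0: VV[1][1]++ -> VV[1]=[0, 1, 0], msg_vec=[0, 1, 0]; VV[0]=max(VV[0],msg_vec) then VV[0][0]++ -> VV[0]=[1, 1, 0]
Event 2: SEND 2->0: VV[2][2]++ -> VV[2]=[0, 0, 1], msg_vec=[0, 0, 1]; VV[0]=max(VV[0],msg_vec) then VV[0][0]++ -> VV[0]=[2, 1, 1]
Event 3: SEND 0->1: VV[0][0]++ -> VV[0]=[3, 1, 1], msg_vec=[3, 1, 1]; VV[1]=max(VV[1],msg_vec) then VV[1][1]++ -> VV[1]=[3, 2, 1]
Event 4: SEND 0->2: VV[0][0]++ -> VV[0]=[4, 1, 1], msg_vec=[4, 1, 1]; VV[2]=max(VV[2],msg_vec) then VV[2][2]++ -> VV[2]=[4, 1, 2]
Event 5: LOCAL 1: VV[1][1]++ -> VV[1]=[3, 3, 1]
Event 6: SEND 1->0: VV[1][1]++ -> VV[1]=[3, 4, 1], msg_vec=[3, 4, 1]; VV[0]=max(VV[0],msg_vec) then VV[0][0]++ -> VV[0]=[5, 4, 1]
Event 1 stamp: [0, 1, 0]
Event 4 stamp: [4, 1, 1]
[0, 1, 0] <= [4, 1, 1]? True
[4, 1, 1] <= [0, 1, 0]? False
Relation: before

Answer: before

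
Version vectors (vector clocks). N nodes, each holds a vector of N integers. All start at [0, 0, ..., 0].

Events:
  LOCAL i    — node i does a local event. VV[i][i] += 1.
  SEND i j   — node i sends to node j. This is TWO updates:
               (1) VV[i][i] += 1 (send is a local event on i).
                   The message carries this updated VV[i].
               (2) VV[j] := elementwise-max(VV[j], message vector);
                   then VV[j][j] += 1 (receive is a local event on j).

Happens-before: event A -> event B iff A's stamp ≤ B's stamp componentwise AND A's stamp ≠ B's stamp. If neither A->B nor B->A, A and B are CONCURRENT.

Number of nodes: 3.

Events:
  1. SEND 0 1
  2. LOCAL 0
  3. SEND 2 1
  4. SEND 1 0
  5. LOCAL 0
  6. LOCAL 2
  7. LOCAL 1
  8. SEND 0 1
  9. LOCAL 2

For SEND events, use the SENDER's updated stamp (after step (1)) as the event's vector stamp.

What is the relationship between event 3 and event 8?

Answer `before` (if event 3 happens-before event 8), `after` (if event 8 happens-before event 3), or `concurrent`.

Initial: VV[0]=[0, 0, 0]
Initial: VV[1]=[0, 0, 0]
Initial: VV[2]=[0, 0, 0]
Event 1: SEND 0->1: VV[0][0]++ -> VV[0]=[1, 0, 0], msg_vec=[1, 0, 0]; VV[1]=max(VV[1],msg_vec) then VV[1][1]++ -> VV[1]=[1, 1, 0]
Event 2: LOCAL 0: VV[0][0]++ -> VV[0]=[2, 0, 0]
Event 3: SEND 2->1: VV[2][2]++ -> VV[2]=[0, 0, 1], msg_vec=[0, 0, 1]; VV[1]=max(VV[1],msg_vec) then VV[1][1]++ -> VV[1]=[1, 2, 1]
Event 4: SEND 1->0: VV[1][1]++ -> VV[1]=[1, 3, 1], msg_vec=[1, 3, 1]; VV[0]=max(VV[0],msg_vec) then VV[0][0]++ -> VV[0]=[3, 3, 1]
Event 5: LOCAL 0: VV[0][0]++ -> VV[0]=[4, 3, 1]
Event 6: LOCAL 2: VV[2][2]++ -> VV[2]=[0, 0, 2]
Event 7: LOCAL 1: VV[1][1]++ -> VV[1]=[1, 4, 1]
Event 8: SEND 0->1: VV[0][0]++ -> VV[0]=[5, 3, 1], msg_vec=[5, 3, 1]; VV[1]=max(VV[1],msg_vec) then VV[1][1]++ -> VV[1]=[5, 5, 1]
Event 9: LOCAL 2: VV[2][2]++ -> VV[2]=[0, 0, 3]
Event 3 stamp: [0, 0, 1]
Event 8 stamp: [5, 3, 1]
[0, 0, 1] <= [5, 3, 1]? True
[5, 3, 1] <= [0, 0, 1]? False
Relation: before

Answer: before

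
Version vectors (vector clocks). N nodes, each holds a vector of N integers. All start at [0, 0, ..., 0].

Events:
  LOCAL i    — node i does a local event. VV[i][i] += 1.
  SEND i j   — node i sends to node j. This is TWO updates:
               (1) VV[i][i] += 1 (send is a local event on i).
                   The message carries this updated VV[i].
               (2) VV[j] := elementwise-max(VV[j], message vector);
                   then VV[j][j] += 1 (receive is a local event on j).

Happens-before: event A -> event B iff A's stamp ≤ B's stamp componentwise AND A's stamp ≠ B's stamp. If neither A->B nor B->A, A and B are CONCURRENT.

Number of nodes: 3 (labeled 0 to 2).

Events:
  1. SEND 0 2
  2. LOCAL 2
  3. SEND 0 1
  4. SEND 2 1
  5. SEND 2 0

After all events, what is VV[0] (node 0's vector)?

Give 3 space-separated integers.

Answer: 3 0 4

Derivation:
Initial: VV[0]=[0, 0, 0]
Initial: VV[1]=[0, 0, 0]
Initial: VV[2]=[0, 0, 0]
Event 1: SEND 0->2: VV[0][0]++ -> VV[0]=[1, 0, 0], msg_vec=[1, 0, 0]; VV[2]=max(VV[2],msg_vec) then VV[2][2]++ -> VV[2]=[1, 0, 1]
Event 2: LOCAL 2: VV[2][2]++ -> VV[2]=[1, 0, 2]
Event 3: SEND 0->1: VV[0][0]++ -> VV[0]=[2, 0, 0], msg_vec=[2, 0, 0]; VV[1]=max(VV[1],msg_vec) then VV[1][1]++ -> VV[1]=[2, 1, 0]
Event 4: SEND 2->1: VV[2][2]++ -> VV[2]=[1, 0, 3], msg_vec=[1, 0, 3]; VV[1]=max(VV[1],msg_vec) then VV[1][1]++ -> VV[1]=[2, 2, 3]
Event 5: SEND 2->0: VV[2][2]++ -> VV[2]=[1, 0, 4], msg_vec=[1, 0, 4]; VV[0]=max(VV[0],msg_vec) then VV[0][0]++ -> VV[0]=[3, 0, 4]
Final vectors: VV[0]=[3, 0, 4]; VV[1]=[2, 2, 3]; VV[2]=[1, 0, 4]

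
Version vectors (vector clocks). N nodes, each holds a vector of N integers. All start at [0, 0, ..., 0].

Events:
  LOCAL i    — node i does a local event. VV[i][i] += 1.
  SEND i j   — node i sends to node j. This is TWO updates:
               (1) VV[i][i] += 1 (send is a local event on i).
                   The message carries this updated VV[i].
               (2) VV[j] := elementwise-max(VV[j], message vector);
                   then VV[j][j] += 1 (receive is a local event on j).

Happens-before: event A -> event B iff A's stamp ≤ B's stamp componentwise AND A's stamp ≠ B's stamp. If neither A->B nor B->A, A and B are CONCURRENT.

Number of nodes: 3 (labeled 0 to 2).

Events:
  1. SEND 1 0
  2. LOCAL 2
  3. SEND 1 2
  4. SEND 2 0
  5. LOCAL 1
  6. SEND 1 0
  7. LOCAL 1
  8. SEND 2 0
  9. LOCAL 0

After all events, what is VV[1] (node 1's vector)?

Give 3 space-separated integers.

Answer: 0 5 0

Derivation:
Initial: VV[0]=[0, 0, 0]
Initial: VV[1]=[0, 0, 0]
Initial: VV[2]=[0, 0, 0]
Event 1: SEND 1->0: VV[1][1]++ -> VV[1]=[0, 1, 0], msg_vec=[0, 1, 0]; VV[0]=max(VV[0],msg_vec) then VV[0][0]++ -> VV[0]=[1, 1, 0]
Event 2: LOCAL 2: VV[2][2]++ -> VV[2]=[0, 0, 1]
Event 3: SEND 1->2: VV[1][1]++ -> VV[1]=[0, 2, 0], msg_vec=[0, 2, 0]; VV[2]=max(VV[2],msg_vec) then VV[2][2]++ -> VV[2]=[0, 2, 2]
Event 4: SEND 2->0: VV[2][2]++ -> VV[2]=[0, 2, 3], msg_vec=[0, 2, 3]; VV[0]=max(VV[0],msg_vec) then VV[0][0]++ -> VV[0]=[2, 2, 3]
Event 5: LOCAL 1: VV[1][1]++ -> VV[1]=[0, 3, 0]
Event 6: SEND 1->0: VV[1][1]++ -> VV[1]=[0, 4, 0], msg_vec=[0, 4, 0]; VV[0]=max(VV[0],msg_vec) then VV[0][0]++ -> VV[0]=[3, 4, 3]
Event 7: LOCAL 1: VV[1][1]++ -> VV[1]=[0, 5, 0]
Event 8: SEND 2->0: VV[2][2]++ -> VV[2]=[0, 2, 4], msg_vec=[0, 2, 4]; VV[0]=max(VV[0],msg_vec) then VV[0][0]++ -> VV[0]=[4, 4, 4]
Event 9: LOCAL 0: VV[0][0]++ -> VV[0]=[5, 4, 4]
Final vectors: VV[0]=[5, 4, 4]; VV[1]=[0, 5, 0]; VV[2]=[0, 2, 4]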